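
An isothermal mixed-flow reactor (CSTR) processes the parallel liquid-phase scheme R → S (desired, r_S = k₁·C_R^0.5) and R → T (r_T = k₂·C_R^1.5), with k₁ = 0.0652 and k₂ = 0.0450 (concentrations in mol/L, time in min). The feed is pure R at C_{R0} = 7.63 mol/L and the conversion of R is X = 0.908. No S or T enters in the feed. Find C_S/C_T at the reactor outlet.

2.06

Exit C_R = C_{R0}(1−X) = 7.63×0.0920 = 0.7020 mol/L.
Rates in a CSTR are evaluated at the outlet concentration: r_S = 0.0652×0.7020^0.5 = 0.05463, r_T = 0.0450×0.7020^1.5 = 0.02647.
Overall selectivity = C_S/C_T = r_Sτ/(r_Tτ) = r_S/r_T = 2.06.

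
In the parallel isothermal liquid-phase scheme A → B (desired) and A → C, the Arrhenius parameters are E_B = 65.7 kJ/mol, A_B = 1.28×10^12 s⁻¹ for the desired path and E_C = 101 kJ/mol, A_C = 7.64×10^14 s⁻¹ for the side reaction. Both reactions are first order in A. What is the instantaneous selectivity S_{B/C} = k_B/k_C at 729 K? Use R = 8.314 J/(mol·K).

With equal orders, S_{B/C} = k_B/k_C = (A_B/A_C)·exp[(E_C−E_B)/(RT)].
(E_C−E_B)/(RT) = (101−65.7)×10³/(8.314×729) = 35300/6061 = 5.824.
k_B/k_C = (1.28×10^12/7.64×10^14)·exp(5.824) = 0.001675 × 338.4 = 0.567.
Since E_B < E_C, lowering the temperature improves selectivity toward B.

0.567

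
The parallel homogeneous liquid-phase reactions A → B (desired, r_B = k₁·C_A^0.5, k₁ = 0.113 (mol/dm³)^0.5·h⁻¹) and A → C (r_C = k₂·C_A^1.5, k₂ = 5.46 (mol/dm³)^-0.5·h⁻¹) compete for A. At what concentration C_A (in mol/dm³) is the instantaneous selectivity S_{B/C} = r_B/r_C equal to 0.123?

0.168 mol/dm³

S_{B/C} = (k₁/k₂)·C_A⁻¹ ⇒ C_A = (S·k₂/k₁)^(-1).
= (0.123×5.46/0.113)^(-1) = (5.943)^(-1) = 0.168 mol/dm³.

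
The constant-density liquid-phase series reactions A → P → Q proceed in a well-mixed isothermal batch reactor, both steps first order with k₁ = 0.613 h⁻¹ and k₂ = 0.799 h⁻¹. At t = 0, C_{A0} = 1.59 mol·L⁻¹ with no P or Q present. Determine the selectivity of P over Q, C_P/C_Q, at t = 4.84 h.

The intermediate concentration in a first-order A→B→C sequence is C_P = k₁C_{A0}(e^(−k₁t) − e^(−k₂t))/(k₂−k₁).
e^(−k₁t) = e^(−0.613×4.84) = e^(−2.967) = 0.05146; e^(−k₂t) = e^(−3.867) = 0.02092.
C_P = 0.613×1.59/(0.799−0.613) × (0.05146−0.02092) = 5.240×0.03054 = 0.1601 mol·L⁻¹.
C_A = C_{A0}e^(−k₁t) = 0.08182 mol·L⁻¹, so C_Q = C_{A0}−C_A−C_P = 1.348 mol·L⁻¹; C_P/C_Q = 0.119.

0.119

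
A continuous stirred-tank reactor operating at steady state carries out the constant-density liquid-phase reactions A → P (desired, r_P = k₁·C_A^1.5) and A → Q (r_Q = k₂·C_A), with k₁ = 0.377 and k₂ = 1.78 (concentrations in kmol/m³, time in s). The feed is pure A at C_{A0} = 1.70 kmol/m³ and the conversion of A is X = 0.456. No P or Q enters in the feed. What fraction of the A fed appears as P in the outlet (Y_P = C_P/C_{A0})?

0.0772

Exit C_A = C_{A0}(1−X) = 1.70×0.544 = 0.9248 kmol/m³.
A CSTR operates uniformly at the exit composition, giving r_P = 0.3353 and r_Q = 1.646 (each k·C_A^n at C_A = 0.9248).
Fraction of consumed A going to P: r_P/(r_P+r_Q) = 0.1692.
C_P = 0.1692·C_{A0}·X = 0.1692×1.70×0.456 = 0.131 kmol/m³; Y_P = C_P/C_{A0} = 0.0772.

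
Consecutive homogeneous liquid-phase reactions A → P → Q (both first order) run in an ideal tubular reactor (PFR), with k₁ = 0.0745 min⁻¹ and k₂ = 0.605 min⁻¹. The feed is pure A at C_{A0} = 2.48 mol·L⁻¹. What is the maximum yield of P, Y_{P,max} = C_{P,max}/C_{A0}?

Evaluating C_P at τ_opt = ln(k₂/k₁)/(k₂−k₁) gives C_{P,max}/C_{A0} = (k₁/k₂)^[k₂/(k₂−k₁)].
= (0.0745/0.605)^(0.605/(0.605−0.0745)) = (0.1231)^(1.140) = 0.09176.

0.0918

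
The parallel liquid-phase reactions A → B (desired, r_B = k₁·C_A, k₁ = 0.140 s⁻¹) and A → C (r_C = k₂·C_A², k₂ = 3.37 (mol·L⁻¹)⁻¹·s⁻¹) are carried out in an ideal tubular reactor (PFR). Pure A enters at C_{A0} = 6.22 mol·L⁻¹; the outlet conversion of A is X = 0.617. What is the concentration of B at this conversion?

0.0394 mol·L⁻¹

C_A = C_{A0}(1−X) = 2.382 mol·L⁻¹.
Along a PFR/batch, dC_B/dC_A = −r_B/(r_B+r_C) = −k₁/(k₁+k₂·C_A).
Integrating from C_{A0} to C_A: C_B = (0.140/3.37)·ln[(0.140+3.37·6.22)/(0.140+3.37·2.38)] = 0.04154·ln(21.10/8.168) = 0.03943 mol·L⁻¹.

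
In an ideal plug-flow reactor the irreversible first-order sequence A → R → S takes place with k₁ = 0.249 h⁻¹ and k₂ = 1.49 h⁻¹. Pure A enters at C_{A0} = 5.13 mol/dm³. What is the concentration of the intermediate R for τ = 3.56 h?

The intermediate concentration in a first-order A→B→C sequence is C_R = k₁C_{A0}(e^(−k₁τ) − e^(−k₂τ))/(k₂−k₁).
e^(−k₁τ) = e^(−0.249×3.56) = e^(−0.8864) = 0.4121; e^(−k₂τ) = e^(−5.304) = 0.004970.
C_R = 0.249×5.13/(1.49−0.249) × (0.4121−0.004970) = 1.029×0.4072 = 0.4191 mol/dm³.

0.419 mol/dm³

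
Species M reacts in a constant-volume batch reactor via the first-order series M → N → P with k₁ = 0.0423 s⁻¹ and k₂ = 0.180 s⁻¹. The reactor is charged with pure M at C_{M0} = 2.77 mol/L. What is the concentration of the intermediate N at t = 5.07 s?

0.345 mol/L

The intermediate concentration in a first-order A→B→C sequence is C_N = k₁C_{M0}(e^(−k₁t) − e^(−k₂t))/(k₂−k₁).
e^(−k₁t) = e^(−0.0423×5.07) = e^(−0.2145) = 0.8070; e^(−k₂t) = e^(−0.9126) = 0.4015.
C_N = 0.0423×2.77/(0.180−0.0423) × (0.8070−0.4015) = 0.8509×0.4055 = 0.3450 mol/L.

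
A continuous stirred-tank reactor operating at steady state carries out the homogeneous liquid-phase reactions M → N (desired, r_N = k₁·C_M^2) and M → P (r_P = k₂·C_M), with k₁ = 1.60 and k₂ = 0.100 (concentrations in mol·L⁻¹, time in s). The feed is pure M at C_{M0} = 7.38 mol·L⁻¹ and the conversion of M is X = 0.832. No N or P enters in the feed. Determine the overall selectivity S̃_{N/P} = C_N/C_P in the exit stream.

Exit C_M = C_{M0}(1−X) = 7.38×0.168 = 1.240 mol·L⁻¹.
A CSTR operates uniformly at the exit composition, giving r_N = 2.460 and r_P = 0.1240 (each k·C_M^n at C_M = 1.240).
Overall selectivity = C_N/C_P = r_Nτ/(r_Pτ) = r_N/r_P = 19.8.

19.8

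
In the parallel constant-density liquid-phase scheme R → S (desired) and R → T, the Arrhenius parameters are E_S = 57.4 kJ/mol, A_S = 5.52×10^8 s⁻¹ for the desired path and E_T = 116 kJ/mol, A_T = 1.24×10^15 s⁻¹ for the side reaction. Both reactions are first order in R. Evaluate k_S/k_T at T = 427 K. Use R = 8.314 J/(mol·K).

With equal orders, S_{S/T} = k_S/k_T = (A_S/A_T)·exp[(E_T−E_S)/(RT)].
(E_T−E_S)/(RT) = (116−57.4)×10³/(8.314×427) = 58600/3550 = 16.51.
k_S/k_T = (5.52×10^8/1.24×10^15)·exp(16.51) = 4.452×10^-7 × 1.475×10^7 = 6.57.
Since E_S < E_T, lowering the temperature improves selectivity toward S.

6.57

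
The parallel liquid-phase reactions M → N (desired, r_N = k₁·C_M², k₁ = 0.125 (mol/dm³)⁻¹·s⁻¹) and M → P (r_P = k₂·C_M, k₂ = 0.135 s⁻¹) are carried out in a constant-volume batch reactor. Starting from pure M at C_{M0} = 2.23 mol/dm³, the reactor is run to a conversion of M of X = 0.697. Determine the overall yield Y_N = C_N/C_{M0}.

C_M = C_{M0}(1−X) = 0.6757 mol/dm³.
Along a PFR/batch, dC_P/dC_M = −r_P/(r_N+r_P) = −k₂/(k₂+k₁·C_M).
Integrating from C_{M0} to C_M: C_P = (0.135/0.125)·ln[(0.135+0.125·2.23)/(0.135+0.125·0.676)] = 1.080·ln(0.4138/0.2195) = 0.6848 mol/dm³.
Then C_N = (C_{M0}−C_M) − C_P = 1.554 − 0.6848 = 0.8695 mol/dm³.
Y_N = C_N/C_{M0} = 0.8695/2.23 = 0.390.

0.390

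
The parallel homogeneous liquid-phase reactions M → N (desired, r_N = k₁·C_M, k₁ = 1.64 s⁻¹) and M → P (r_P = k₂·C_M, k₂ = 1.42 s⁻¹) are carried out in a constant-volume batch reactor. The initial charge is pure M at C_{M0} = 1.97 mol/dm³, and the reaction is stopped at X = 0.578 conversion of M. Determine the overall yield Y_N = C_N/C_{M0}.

0.310

C_M = C_{M0}(1−X) = 0.8313 mol/dm³.
Both paths are first order in M, so the instantaneous fraction to N is constant: dC_N/d(−C_M) = k₁/(k₁+k₂) = 0.5359.
C_N = 0.5359·(C_{M0}−C_M) = 0.5359×1.139 = 0.610 mol/dm³.
Y_N = C_N/C_{M0} = 0.6103/1.97 = 0.310.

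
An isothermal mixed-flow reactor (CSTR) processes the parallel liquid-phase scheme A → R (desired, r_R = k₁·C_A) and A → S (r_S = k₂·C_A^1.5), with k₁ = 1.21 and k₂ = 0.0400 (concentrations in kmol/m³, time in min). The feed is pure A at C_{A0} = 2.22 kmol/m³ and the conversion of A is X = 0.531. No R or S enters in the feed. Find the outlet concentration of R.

Exit C_A = C_{A0}(1−X) = 2.22×0.469 = 1.041 kmol/m³.
A CSTR operates uniformly at the exit composition, giving r_R = 1.260 and r_S = 0.04250 (each k·C_A^n at C_A = 1.041).
Fraction of consumed A going to R: r_R/(r_R+r_S) = 0.9674.
C_R = 0.9674·C_{A0}·X = 0.9674×2.22×0.531 = 1.14 kmol/m³.

1.14 kmol/m³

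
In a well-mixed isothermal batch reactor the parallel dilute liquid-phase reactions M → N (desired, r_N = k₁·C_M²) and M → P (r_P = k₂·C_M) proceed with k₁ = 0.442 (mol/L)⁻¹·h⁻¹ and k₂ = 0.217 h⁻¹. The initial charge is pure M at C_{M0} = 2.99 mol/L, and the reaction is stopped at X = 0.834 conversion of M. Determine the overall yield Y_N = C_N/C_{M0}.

C_M = C_{M0}(1−X) = 0.4963 mol/L.
Along a PFR/batch, dC_P/dC_M = −r_P/(r_N+r_P) = −k₂/(k₂+k₁·C_M).
Integrating from C_{M0} to C_M: C_P = (0.217/0.442)·ln[(0.217+0.442·2.99)/(0.217+0.442·0.496)] = 0.4910·ln(1.539/0.4364) = 0.6186 mol/L.
Then C_N = (C_{M0}−C_M) − C_P = 2.494 − 0.6186 = 1.875 mol/L.
Y_N = C_N/C_{M0} = 1.875/2.99 = 0.627.

0.627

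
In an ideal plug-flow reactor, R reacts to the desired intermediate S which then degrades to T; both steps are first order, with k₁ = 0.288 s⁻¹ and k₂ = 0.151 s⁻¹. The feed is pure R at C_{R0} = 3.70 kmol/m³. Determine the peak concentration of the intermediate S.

1.82 kmol/m³

Evaluating C_S at τ_opt = ln(k₂/k₁)/(k₂−k₁) gives C_{S,max}/C_{R0} = (k₁/k₂)^[k₂/(k₂−k₁)].
= (0.288/0.151)^(0.151/(0.151−0.288)) = (1.907)^(-1.102) = 0.4908.
C_{S,max} = 0.4908×3.70 = 1.82 kmol/m³.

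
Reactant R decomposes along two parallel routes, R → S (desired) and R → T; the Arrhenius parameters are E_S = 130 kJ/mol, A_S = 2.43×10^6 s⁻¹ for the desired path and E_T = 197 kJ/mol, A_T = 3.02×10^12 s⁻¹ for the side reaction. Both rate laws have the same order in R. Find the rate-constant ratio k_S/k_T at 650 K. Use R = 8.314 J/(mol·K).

0.195

k_S/k_T = (A_S/A_T)·exp[−(E_S−E_T)/(RT)] = (A_S/A_T)·exp[(E_T−E_S)/(RT)].
(E_T−E_S)/(RT) = (197−130)×10³/(8.314×650) = 67000/5404 = 12.40.
k_S/k_T = (2.43×10^6/3.02×10^12)·exp(12.40) = 8.046×10^-7 × 2.423×10^5 = 0.195.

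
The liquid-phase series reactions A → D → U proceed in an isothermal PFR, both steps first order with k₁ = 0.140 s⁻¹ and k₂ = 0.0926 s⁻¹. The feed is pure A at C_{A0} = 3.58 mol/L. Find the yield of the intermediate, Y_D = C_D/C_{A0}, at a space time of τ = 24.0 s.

The intermediate concentration in a first-order A→B→C sequence is C_D = k₁C_{A0}(e^(−k₁τ) − e^(−k₂τ))/(k₂−k₁).
e^(−k₁τ) = e^(−0.140×24.0) = e^(−3.360) = 0.03474; e^(−k₂τ) = e^(−2.222) = 0.1083.
C_D = 0.140×3.58/(0.0926−0.140) × (0.03474−0.1083) = (-10.57)×(-0.07361) = 0.7784 mol/L.
Y_D = C_D/C_{A0} = 0.7784/3.58 = 0.217.

0.217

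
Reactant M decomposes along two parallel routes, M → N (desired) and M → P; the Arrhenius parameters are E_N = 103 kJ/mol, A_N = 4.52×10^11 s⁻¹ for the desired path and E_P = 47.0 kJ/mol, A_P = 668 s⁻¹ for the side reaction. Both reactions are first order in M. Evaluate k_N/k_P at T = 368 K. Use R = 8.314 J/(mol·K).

With equal orders, S_{N/P} = k_N/k_P = (A_N/A_P)·exp[(E_P−E_N)/(RT)].
(E_P−E_N)/(RT) = (47.0−103)×10³/(8.314×368) = -56000/3060 = -18.30.
k_N/k_P = (4.52×10^11/668)·exp(-18.30) = 6.766×10^8 × 1.125×10^-8 = 7.61.

7.61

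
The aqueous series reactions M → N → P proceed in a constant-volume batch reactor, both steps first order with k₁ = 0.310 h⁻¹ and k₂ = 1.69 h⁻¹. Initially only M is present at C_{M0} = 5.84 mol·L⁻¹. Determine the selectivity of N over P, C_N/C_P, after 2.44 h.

For first-order series with pure M initially, C_N(t) = k₁C_{M0}/(k₂−k₁)·(e^(−k₁t) − e^(−k₂t)).
e^(−k₁t) = e^(−0.310×2.44) = e^(−0.7564) = 0.4694; e^(−k₂t) = e^(−4.124) = 0.01619.
C_N = 0.310×5.84/(1.69−0.310) × (0.4694−0.01619) = 1.312×0.4532 = 0.5945 mol·L⁻¹.
C_M = C_{M0}e^(−k₁t) = 2.741 mol·L⁻¹, so C_P = C_{M0}−C_M−C_N = 2.504 mol·L⁻¹; C_N/C_P = 0.237.

0.237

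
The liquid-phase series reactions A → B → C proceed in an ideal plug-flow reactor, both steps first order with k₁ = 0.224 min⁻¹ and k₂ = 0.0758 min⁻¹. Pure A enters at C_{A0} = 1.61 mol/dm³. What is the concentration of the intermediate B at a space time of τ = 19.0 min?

The intermediate concentration in a first-order A→B→C sequence is C_B = k₁C_{A0}(e^(−k₁τ) − e^(−k₂τ))/(k₂−k₁).
e^(−k₁τ) = e^(−0.224×19.0) = e^(−4.256) = 0.01418; e^(−k₂τ) = e^(−1.440) = 0.2369.
C_B = 0.224×1.61/(0.0758−0.224) × (0.01418−0.2369) = (-2.433)×(-0.2227) = 0.5419 mol/dm³.

0.542 mol/dm³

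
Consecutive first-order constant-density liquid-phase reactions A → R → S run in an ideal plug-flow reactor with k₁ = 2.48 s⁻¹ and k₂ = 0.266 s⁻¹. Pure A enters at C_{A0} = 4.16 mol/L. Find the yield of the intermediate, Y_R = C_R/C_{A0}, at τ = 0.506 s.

0.660

For first-order series with pure A initially, C_R(τ) = k₁C_{A0}/(k₂−k₁)·(e^(−k₁τ) − e^(−k₂τ)).
e^(−k₁τ) = e^(−2.48×0.506) = e^(−1.255) = 0.2851; e^(−k₂τ) = e^(−0.1346) = 0.8741.
C_R = 2.48×4.16/(0.266−2.48) × (0.2851−0.8741) = (-4.660)×(-0.5890) = 2.744 mol/L.
Y_R = C_R/C_{A0} = 2.744/4.16 = 0.660.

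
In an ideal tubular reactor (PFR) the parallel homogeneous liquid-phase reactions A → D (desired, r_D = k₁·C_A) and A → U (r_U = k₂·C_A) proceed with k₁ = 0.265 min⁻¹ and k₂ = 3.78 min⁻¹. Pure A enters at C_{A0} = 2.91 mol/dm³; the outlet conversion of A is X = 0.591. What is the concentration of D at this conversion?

0.113 mol/dm³

C_A = C_{A0}(1−X) = 1.190 mol/dm³.
Both paths are first order in A, so the instantaneous fraction to D is constant: dC_D/d(−C_A) = k₁/(k₁+k₂) = 0.06551.
C_D = 0.06551·(C_{A0}−C_A) = 0.06551×1.720 = 0.113 mol/dm³.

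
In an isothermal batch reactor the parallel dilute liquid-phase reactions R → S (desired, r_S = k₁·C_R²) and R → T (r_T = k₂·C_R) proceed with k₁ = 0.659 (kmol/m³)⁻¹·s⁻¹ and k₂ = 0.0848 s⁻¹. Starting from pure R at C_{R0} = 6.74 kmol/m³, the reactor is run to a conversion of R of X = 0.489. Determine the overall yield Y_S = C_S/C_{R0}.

C_R = C_{R0}(1−X) = 3.444 kmol/m³.
Along a PFR/batch, dC_T/dC_R = −r_T/(r_S+r_T) = −k₂/(k₂+k₁·C_R).
Integrating from C_{R0} to C_R: C_T = (0.0848/0.659)·ln[(0.0848+0.659·6.74)/(0.0848+0.659·3.44)] = 0.1287·ln(4.526/2.354) = 0.08411 kmol/m³.
Then C_S = (C_{R0}−C_R) − C_T = 3.296 − 0.08411 = 3.212 kmol/m³.
Y_S = C_S/C_{R0} = 3.212/6.74 = 0.477.

0.477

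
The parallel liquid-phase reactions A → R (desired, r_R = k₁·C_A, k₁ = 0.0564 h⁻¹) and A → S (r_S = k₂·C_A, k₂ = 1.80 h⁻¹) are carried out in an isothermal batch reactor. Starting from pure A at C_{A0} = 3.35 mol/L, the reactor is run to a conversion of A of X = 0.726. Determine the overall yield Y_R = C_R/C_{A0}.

0.0221

C_A = C_{A0}(1−X) = 0.9179 mol/L.
Both paths are first order in A, so the instantaneous fraction to R is constant: dC_R/d(−C_A) = k₁/(k₁+k₂) = 0.03038.
C_R = 0.03038·(C_{A0}−C_A) = 0.03038×2.432 = 0.0739 mol/L.
Y_R = C_R/C_{A0} = 0.07389/3.35 = 0.0221.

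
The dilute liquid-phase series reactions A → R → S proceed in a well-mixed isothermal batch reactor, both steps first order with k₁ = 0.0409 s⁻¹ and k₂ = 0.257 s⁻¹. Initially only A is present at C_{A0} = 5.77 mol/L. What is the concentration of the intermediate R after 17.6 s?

Solving the coupled first-order balances gives C_R(t) = [k₁/(k₂−k₁)]·C_{A0}·(e^(−k₁t) − e^(−k₂t)).
e^(−k₁t) = e^(−0.0409×17.6) = e^(−0.7198) = 0.4868; e^(−k₂t) = e^(−4.523) = 0.01085.
C_R = 0.0409×5.77/(0.257−0.0409) × (0.4868−0.01085) = 1.092×0.4760 = 0.5198 mol/L.

0.520 mol/L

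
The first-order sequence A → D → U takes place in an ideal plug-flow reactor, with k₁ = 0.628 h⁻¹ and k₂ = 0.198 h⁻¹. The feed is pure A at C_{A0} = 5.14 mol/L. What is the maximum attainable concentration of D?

3.02 mol/L

At the optimum, C_{D,max}/C_{A0} = (k₁/k₂)^[k₂/(k₂−k₁)].
= (0.628/0.198)^(0.198/(0.198−0.628)) = (3.172)^(-0.4605) = 0.5877.
C_{D,max} = 0.5877×5.14 = 3.02 mol/L.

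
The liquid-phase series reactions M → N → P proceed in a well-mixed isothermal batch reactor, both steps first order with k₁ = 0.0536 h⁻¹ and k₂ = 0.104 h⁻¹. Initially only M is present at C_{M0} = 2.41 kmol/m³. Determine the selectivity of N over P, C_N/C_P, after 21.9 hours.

0.467

The intermediate concentration in a first-order A→B→C sequence is C_N = k₁C_{M0}(e^(−k₁t) − e^(−k₂t))/(k₂−k₁).
e^(−k₁t) = e^(−0.0536×21.9) = e^(−1.174) = 0.3092; e^(−k₂t) = e^(−2.278) = 0.1025.
C_N = 0.0536×2.41/(0.104−0.0536) × (0.3092−0.1025) = 2.563×0.2066 = 0.5296 kmol/m³.
C_M = C_{M0}e^(−k₁t) = 0.7451 kmol/m³, so C_P = C_{M0}−C_M−C_N = 1.135 kmol/m³; C_N/C_P = 0.467.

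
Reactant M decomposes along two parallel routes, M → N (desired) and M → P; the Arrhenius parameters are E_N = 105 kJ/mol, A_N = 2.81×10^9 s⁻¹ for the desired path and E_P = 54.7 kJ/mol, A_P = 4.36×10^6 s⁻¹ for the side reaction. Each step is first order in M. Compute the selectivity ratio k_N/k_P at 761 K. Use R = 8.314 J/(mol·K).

Since both paths have the same order in M, the concentration cancels and S_{N/P} = k_N/k_P = (A_N/A_P)·exp[(E_P−E_N)/(RT)].
(E_P−E_N)/(RT) = (54.7−105)×10³/(8.314×761) = -50300/6327 = -7.950.
k_N/k_P = (2.81×10^9/4.36×10^6)·exp(-7.950) = 644.5 × 3.526×10^-4 = 0.227.
Since E_N > E_P, raising the temperature improves selectivity toward N.

0.227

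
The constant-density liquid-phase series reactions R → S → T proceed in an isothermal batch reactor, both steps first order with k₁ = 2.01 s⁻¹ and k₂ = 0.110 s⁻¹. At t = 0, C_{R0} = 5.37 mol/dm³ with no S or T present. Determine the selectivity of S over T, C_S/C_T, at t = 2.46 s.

4.14

For first-order series with pure R initially, C_S(t) = k₁C_{R0}/(k₂−k₁)·(e^(−k₁t) − e^(−k₂t)).
e^(−k₁t) = e^(−2.01×2.46) = e^(−4.945) = 0.007122; e^(−k₂t) = e^(−0.2706) = 0.7629.
C_S = 2.01×5.37/(0.110−2.01) × (0.007122−0.7629) = (-5.681)×(-0.7558) = 4.294 mol/dm³.
C_R = C_{R0}e^(−k₁t) = 0.03824 mol/dm³, so C_T = C_{R0}−C_R−C_S = 1.038 mol/dm³; C_S/C_T = 4.14.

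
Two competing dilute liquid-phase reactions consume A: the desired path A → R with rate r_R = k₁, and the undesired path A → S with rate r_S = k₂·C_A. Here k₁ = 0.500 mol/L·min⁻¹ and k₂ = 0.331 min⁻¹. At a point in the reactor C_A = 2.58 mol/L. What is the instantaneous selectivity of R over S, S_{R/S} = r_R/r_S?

S_{R/S} = r_R/r_S = (k₁)/(k₂·C_A) = (k₁/k₂)·C_A⁻¹.
= (0.500) / (0.331×2.580) = 0.5000/0.8540 = 0.585.

0.585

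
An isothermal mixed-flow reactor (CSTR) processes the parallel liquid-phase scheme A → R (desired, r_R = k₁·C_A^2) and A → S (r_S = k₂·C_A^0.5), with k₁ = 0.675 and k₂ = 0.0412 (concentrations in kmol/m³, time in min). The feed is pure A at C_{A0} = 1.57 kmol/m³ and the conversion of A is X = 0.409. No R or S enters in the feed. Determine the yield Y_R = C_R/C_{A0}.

Exit C_A = C_{A0}(1−X) = 1.57×0.591 = 0.9279 kmol/m³.
In a CSTR the entire volume is at exit conditions, so r_R = 0.675×0.9279^2 = 0.5811 and r_S = 0.0412×0.9279^0.5 = 0.03969.
Fraction of consumed A going to R: r_R/(r_R+r_S) = 0.9361.
C_R = 0.9361·C_{A0}·X = 0.9361×1.57×0.409 = 0.601 kmol/m³; Y_R = C_R/C_{A0} = 0.383.

0.383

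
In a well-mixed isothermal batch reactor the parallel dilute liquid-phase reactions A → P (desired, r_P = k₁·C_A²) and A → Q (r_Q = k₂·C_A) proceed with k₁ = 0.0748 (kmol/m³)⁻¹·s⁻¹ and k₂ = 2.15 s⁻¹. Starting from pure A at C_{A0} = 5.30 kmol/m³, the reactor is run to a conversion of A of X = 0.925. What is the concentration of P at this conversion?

0.433 kmol/m³

C_A = C_{A0}(1−X) = 0.3975 kmol/m³.
Along a PFR/batch, dC_Q/dC_A = −r_Q/(r_P+r_Q) = −k₂/(k₂+k₁·C_A).
Integrating from C_{A0} to C_A: C_Q = (2.15/0.0748)·ln[(2.15+0.0748·5.30)/(2.15+0.0748·0.397)] = 28.74·ln(2.546/2.180) = 4.469 kmol/m³.
Then C_P = (C_{A0}−C_A) − C_Q = 4.902 − 4.469 = 0.4331 kmol/m³.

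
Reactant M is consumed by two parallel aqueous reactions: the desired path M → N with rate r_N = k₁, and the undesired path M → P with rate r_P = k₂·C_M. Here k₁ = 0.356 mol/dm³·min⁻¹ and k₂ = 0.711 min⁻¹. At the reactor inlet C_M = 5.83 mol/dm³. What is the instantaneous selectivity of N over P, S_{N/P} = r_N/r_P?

S_{N/P} = r_N/r_P = (k₁)/(k₂·C_M) = (k₁/k₂)·C_M⁻¹.
= (0.356) / (0.711×5.830) = 0.3560/4.145 = 0.0859.

0.0859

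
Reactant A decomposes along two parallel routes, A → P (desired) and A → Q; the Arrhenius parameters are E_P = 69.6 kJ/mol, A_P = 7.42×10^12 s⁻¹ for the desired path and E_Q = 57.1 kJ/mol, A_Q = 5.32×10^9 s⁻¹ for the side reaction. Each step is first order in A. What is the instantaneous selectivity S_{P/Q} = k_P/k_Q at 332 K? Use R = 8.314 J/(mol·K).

k_P/k_Q = (A_P/A_Q)·exp[−(E_P−E_Q)/(RT)] = (A_P/A_Q)·exp[(E_Q−E_P)/(RT)].
(E_Q−E_P)/(RT) = (57.1−69.6)×10³/(8.314×332) = -12500/2760 = -4.529.
k_P/k_Q = (7.42×10^12/5.32×10^9)·exp(-4.529) = 1395 × 0.01080 = 15.1.

15.1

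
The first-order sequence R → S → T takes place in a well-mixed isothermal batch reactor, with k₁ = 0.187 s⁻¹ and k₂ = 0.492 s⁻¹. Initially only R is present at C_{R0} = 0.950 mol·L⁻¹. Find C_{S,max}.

0.200 mol·L⁻¹

At the optimum, C_{S,max}/C_{R0} = (k₁/k₂)^[k₂/(k₂−k₁)].
= (0.187/0.492)^(0.492/(0.492−0.187)) = (0.3801)^(1.613) = 0.2100.
C_{S,max} = 0.2100×0.950 = 0.200 mol·L⁻¹.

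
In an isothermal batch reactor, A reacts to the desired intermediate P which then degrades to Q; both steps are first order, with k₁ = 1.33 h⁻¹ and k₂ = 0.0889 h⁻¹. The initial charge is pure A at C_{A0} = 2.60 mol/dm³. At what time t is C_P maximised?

Setting dC_P/dt = 0 gives t_opt = ln(k₂/k₁)/(k₂−k₁).
= ln(0.0889/1.33)/(0.0889−1.33) = ln(0.06684)/-1.241 = -2.705/-1.241 = 2.18 h.

2.18 h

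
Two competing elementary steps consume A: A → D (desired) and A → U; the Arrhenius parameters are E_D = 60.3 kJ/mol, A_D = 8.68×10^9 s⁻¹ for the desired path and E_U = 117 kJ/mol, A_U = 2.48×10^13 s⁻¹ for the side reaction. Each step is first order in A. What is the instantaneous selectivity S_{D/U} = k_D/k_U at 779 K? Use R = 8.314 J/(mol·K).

k_D/k_U = (A_D/A_U)·exp[−(E_D−E_U)/(RT)] = (A_D/A_U)·exp[(E_U−E_D)/(RT)].
(E_U−E_D)/(RT) = (117−60.3)×10³/(8.314×779) = 56700/6477 = 8.755.
k_D/k_U = (8.68×10^9/2.48×10^13)·exp(8.755) = 3.500×10^-4 × 6340 = 2.22.

2.22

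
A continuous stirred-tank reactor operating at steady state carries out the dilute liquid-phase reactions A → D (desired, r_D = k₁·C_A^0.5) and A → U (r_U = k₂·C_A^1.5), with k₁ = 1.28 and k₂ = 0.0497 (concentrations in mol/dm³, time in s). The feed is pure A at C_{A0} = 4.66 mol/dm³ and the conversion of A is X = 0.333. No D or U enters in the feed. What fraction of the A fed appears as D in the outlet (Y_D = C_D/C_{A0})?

0.297

Exit C_A = C_{A0}(1−X) = 4.66×0.667 = 3.108 mol/dm³.
A CSTR operates uniformly at the exit composition, giving r_D = 2.257 and r_U = 0.2723 (each k·C_A^n at C_A = 3.108).
Fraction of consumed A going to D: r_D/(r_D+r_U) = 0.8923.
C_D = 0.8923·C_{A0}·X = 0.8923×4.66×0.333 = 1.38 mol/dm³; Y_D = C_D/C_{A0} = 0.297.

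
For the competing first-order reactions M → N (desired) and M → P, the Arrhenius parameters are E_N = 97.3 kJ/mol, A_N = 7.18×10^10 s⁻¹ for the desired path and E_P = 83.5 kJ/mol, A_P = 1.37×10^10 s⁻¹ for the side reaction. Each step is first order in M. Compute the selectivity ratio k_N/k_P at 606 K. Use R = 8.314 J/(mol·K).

0.339

With equal orders, S_{N/P} = k_N/k_P = (A_N/A_P)·exp[(E_P−E_N)/(RT)].
(E_P−E_N)/(RT) = (83.5−97.3)×10³/(8.314×606) = -13800/5038 = -2.739.
k_N/k_P = (7.18×10^10/1.37×10^10)·exp(-2.739) = 5.241 × 0.06463 = 0.339.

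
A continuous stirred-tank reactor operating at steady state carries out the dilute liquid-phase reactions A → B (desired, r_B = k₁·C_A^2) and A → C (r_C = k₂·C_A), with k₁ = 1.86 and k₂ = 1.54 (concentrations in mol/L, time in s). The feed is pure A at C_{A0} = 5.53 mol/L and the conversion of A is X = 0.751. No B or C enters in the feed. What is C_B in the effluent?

Exit C_A = C_{A0}(1−X) = 5.53×0.249 = 1.377 mol/L.
In a CSTR the entire volume is at exit conditions, so r_B = 1.86×1.377^2 = 3.527 and r_C = 1.54×1.377 = 2.121.
Fraction of consumed A going to B: r_B/(r_B+r_C) = 0.6245.
C_B = 0.6245·C_{A0}·X = 0.6245×5.53×0.751 = 2.59 mol/L.

2.59 mol/L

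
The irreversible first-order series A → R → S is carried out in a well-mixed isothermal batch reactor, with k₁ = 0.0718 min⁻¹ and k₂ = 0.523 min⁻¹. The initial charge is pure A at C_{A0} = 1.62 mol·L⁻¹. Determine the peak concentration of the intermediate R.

0.162 mol·L⁻¹

For a first-order series the maximum intermediate yield is C_{R,max}/C_{A0} = (k₁/k₂)^[k₂/(k₂−k₁)].
= (0.0718/0.523)^(0.523/(0.523−0.0718)) = (0.1373)^(1.159) = 0.1001.
C_{R,max} = 0.1001×1.62 = 0.162 mol·L⁻¹.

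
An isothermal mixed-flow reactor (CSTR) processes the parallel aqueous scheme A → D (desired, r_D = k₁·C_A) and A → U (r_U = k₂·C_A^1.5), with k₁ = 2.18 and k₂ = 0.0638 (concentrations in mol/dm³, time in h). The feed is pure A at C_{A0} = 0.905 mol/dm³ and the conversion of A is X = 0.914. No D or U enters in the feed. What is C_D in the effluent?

0.820 mol/dm³

Exit C_A = C_{A0}(1−X) = 0.905×0.0860 = 0.07783 mol/dm³.
A CSTR operates uniformly at the exit composition, giving r_D = 0.1697 and r_U = 0.001385 (each k·C_A^n at C_A = 0.07783).
Fraction of consumed A going to D: r_D/(r_D+r_U) = 0.9919.
C_D = 0.9919·C_{A0}·X = 0.9919×0.905×0.914 = 0.820 mol/dm³.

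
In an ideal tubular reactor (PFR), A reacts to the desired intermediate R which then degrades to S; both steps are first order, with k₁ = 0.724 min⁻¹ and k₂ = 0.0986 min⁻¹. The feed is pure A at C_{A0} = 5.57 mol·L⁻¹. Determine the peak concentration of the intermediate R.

4.07 mol·L⁻¹

At the optimum, C_{R,max}/C_{A0} = (k₁/k₂)^[k₂/(k₂−k₁)].
= (0.724/0.0986)^(0.0986/(0.0986−0.724)) = (7.343)^(-0.1577) = 0.7303.
C_{R,max} = 0.7303×5.57 = 4.07 mol·L⁻¹.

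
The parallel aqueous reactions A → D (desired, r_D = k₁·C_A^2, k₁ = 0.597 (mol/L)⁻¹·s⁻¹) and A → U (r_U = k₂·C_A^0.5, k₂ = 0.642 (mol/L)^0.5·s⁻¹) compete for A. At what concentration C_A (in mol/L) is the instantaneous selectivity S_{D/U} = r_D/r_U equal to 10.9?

5.16 mol/L

S_{D/U} = (k₁/k₂)·C_A^1.5 ⇒ C_A = (S·k₂/k₁)^(1/1.5).
= (10.9×0.642/0.597)^(0.6667) = (11.72)^(0.6667) = 5.16 mol/L.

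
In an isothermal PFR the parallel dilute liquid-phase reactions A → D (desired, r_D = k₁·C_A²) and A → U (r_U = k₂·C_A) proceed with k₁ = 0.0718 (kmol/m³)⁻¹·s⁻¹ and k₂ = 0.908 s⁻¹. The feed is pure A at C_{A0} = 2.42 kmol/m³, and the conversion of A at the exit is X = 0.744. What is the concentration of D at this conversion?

0.191 kmol/m³

C_A = C_{A0}(1−X) = 0.6195 kmol/m³.
Along a PFR/batch, dC_U/dC_A = −r_U/(r_D+r_U) = −k₂/(k₂+k₁·C_A).
Integrating from C_{A0} to C_A: C_U = (0.908/0.0718)·ln[(0.908+0.0718·2.42)/(0.908+0.0718·0.620)] = 12.65·ln(1.082/0.9525) = 1.609 kmol/m³.
Then C_D = (C_{A0}−C_A) − C_U = 1.800 − 1.609 = 0.1910 kmol/m³.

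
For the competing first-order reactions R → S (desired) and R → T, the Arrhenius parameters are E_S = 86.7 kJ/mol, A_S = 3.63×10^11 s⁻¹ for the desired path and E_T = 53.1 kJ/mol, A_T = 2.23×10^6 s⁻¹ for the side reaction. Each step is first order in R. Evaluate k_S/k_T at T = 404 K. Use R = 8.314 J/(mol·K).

Since both paths have the same order in R, the concentration cancels and S_{S/T} = k_S/k_T = (A_S/A_T)·exp[(E_T−E_S)/(RT)].
(E_T−E_S)/(RT) = (53.1−86.7)×10³/(8.314×404) = -33600/3359 = -10.00.
k_S/k_T = (3.63×10^11/2.23×10^6)·exp(-10.00) = 1.628×10^5 × 4.525×10^-5 = 7.37.

7.37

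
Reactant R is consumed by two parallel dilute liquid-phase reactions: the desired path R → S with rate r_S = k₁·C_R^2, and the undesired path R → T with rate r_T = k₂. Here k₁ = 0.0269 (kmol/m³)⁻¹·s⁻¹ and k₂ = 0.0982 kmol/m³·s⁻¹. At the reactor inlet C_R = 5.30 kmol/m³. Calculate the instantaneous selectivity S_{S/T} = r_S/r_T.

S_{S/T} = r_S/r_T = (k₁·C_R^2)/(k₂) = (k₁/k₂)·C_R^2.
= (0.0269×5.300^2) / (0.0982) = 0.7556/0.09820 = 7.69.
Since the desired path is higher order in R, keeping C_R high (PFR or concentrated feed) favours S.

7.69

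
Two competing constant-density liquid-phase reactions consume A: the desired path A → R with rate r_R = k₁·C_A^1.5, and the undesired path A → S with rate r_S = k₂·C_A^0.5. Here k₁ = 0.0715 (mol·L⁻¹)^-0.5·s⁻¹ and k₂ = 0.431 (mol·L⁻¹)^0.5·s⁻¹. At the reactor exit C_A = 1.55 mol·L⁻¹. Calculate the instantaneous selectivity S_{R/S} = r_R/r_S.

S_{R/S} = r_R/r_S = (k₁·C_A^1.5)/(k₂·C_A^0.5) = (k₁/k₂)·C_A.
= (0.0715×1.550^1.5) / (0.431×1.550^0.5) = 0.1380/0.5366 = 0.257.

0.257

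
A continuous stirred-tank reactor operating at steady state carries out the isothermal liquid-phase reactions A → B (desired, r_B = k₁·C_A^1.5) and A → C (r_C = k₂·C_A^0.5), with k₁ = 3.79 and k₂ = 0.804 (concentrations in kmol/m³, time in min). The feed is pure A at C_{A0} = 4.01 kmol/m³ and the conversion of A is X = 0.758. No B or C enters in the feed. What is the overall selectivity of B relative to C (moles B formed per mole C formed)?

Exit C_A = C_{A0}(1−X) = 4.01×0.242 = 0.9704 kmol/m³.
In a CSTR the entire volume is at exit conditions, so r_B = 3.79×0.9704^1.5 = 3.623 and r_C = 0.804×0.9704^0.5 = 0.7920.
Overall selectivity = C_B/C_C = r_Bτ/(r_Cτ) = r_B/r_C = 4.57.

4.57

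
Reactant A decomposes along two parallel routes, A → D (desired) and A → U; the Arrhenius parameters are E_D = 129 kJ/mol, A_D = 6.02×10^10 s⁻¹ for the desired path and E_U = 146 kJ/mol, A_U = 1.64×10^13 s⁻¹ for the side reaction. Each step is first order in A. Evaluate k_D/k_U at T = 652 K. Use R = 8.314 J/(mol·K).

With equal orders, S_{D/U} = k_D/k_U = (A_D/A_U)·exp[(E_U−E_D)/(RT)].
(E_U−E_D)/(RT) = (146−129)×10³/(8.314×652) = 17000/5421 = 3.136.
k_D/k_U = (6.02×10^10/1.64×10^13)·exp(3.136) = 0.003671 × 23.01 = 0.0845.

0.0845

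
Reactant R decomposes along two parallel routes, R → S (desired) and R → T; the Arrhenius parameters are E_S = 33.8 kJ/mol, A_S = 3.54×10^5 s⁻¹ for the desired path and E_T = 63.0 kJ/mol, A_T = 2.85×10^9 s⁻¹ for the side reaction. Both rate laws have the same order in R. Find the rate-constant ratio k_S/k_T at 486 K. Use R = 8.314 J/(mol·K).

Since both paths have the same order in R, the concentration cancels and S_{S/T} = k_S/k_T = (A_S/A_T)·exp[(E_T−E_S)/(RT)].
(E_T−E_S)/(RT) = (63.0−33.8)×10³/(8.314×486) = 29200/4041 = 7.227.
k_S/k_T = (3.54×10^5/2.85×10^9)·exp(7.227) = 1.242×10^-4 × 1376 = 0.171.
Since E_S < E_T, lowering the temperature improves selectivity toward S.

0.171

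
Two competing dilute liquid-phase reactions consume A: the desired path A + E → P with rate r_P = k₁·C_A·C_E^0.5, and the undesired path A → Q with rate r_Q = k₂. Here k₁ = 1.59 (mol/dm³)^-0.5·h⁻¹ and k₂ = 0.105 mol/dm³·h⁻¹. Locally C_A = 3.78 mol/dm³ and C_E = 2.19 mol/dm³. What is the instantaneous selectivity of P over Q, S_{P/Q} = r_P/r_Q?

84.7

S_{P/Q} = r_P/r_Q = (k₁·C_A·C_E^0.5)/(k₂) = (k₁/k₂)·C_A·C_E^0.5.
= (1.59×3.780×2.190^0.5) / (0.105) = 8.894/0.1050 = 84.7.
Since the desired path is higher order in A, keeping C_A high (PFR or concentrated feed) favours P.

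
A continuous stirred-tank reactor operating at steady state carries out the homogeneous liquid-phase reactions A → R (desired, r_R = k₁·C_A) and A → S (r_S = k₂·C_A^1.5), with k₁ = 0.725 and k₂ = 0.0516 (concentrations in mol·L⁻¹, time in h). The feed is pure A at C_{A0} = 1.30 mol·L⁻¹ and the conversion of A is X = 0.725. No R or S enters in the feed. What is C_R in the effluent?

Exit C_A = C_{A0}(1−X) = 1.30×0.275 = 0.3575 mol·L⁻¹.
Rates in a CSTR are evaluated at the outlet concentration: r_R = 0.725×0.3575 = 0.2592, r_S = 0.0516×0.3575^1.5 = 0.01103.
Fraction of consumed A going to R: r_R/(r_R+r_S) = 0.9592.
C_R = 0.9592·C_{A0}·X = 0.9592×1.30×0.725 = 0.904 mol·L⁻¹.

0.904 mol·L⁻¹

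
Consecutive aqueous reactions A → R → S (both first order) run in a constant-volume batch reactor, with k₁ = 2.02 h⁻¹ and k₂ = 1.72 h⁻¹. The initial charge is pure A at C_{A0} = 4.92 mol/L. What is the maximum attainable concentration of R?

For a first-order series the maximum intermediate yield is C_{R,max}/C_{A0} = (k₁/k₂)^[k₂/(k₂−k₁)].
= (2.02/1.72)^(1.72/(1.72−2.02)) = (1.174)^(-5.733) = 0.3978.
C_{R,max} = 0.3978×4.92 = 1.96 mol/L.

1.96 mol/L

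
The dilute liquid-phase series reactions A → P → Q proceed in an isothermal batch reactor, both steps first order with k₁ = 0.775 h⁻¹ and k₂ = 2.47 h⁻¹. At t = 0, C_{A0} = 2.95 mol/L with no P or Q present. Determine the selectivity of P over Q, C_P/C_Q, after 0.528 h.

Solving the coupled first-order balances gives C_P(t) = [k₁/(k₂−k₁)]·C_{A0}·(e^(−k₁t) − e^(−k₂t)).
e^(−k₁t) = e^(−0.775×0.528) = e^(−0.4092) = 0.6642; e^(−k₂t) = e^(−1.304) = 0.2714.
C_P = 0.775×2.95/(2.47−0.775) × (0.6642−0.2714) = 1.349×0.3928 = 0.5298 mol/L.
C_A = C_{A0}e^(−k₁t) = 1.959 mol/L, so C_Q = C_{A0}−C_A−C_P = 0.4609 mol/L; C_P/C_Q = 1.15.

1.15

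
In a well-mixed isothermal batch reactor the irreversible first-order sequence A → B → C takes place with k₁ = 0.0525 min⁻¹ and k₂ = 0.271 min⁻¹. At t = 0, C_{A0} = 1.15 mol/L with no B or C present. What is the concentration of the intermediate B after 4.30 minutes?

0.134 mol/L

Solving the coupled first-order balances gives C_B(t) = [k₁/(k₂−k₁)]·C_{A0}·(e^(−k₁t) − e^(−k₂t)).
e^(−k₁t) = e^(−0.0525×4.30) = e^(−0.2257) = 0.7979; e^(−k₂t) = e^(−1.165) = 0.3118.
C_B = 0.0525×1.15/(0.271−0.0525) × (0.7979−0.3118) = 0.2763×0.4861 = 0.1343 mol/L.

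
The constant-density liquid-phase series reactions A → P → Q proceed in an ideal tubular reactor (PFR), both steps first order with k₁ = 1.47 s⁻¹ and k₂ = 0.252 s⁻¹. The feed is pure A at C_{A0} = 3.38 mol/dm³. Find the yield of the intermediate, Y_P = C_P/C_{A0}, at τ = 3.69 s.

0.471

Solving the coupled first-order balances gives C_P(τ) = [k₁/(k₂−k₁)]·C_{A0}·(e^(−k₁τ) − e^(−k₂τ)).
e^(−k₁τ) = e^(−1.47×3.69) = e^(−5.424) = 0.004408; e^(−k₂τ) = e^(−0.9299) = 0.3946.
C_P = 1.47×3.38/(0.252−1.47) × (0.004408−0.3946) = (-4.079)×(-0.3902) = 1.592 mol/dm³.
Y_P = C_P/C_{A0} = 1.592/3.38 = 0.471.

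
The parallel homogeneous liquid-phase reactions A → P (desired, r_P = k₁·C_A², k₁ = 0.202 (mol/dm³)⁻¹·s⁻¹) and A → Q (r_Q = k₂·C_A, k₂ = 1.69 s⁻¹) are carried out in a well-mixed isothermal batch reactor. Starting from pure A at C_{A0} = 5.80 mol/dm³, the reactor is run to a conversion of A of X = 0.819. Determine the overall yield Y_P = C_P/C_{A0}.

0.230

C_A = C_{A0}(1−X) = 1.050 mol/dm³.
Along a PFR/batch, dC_Q/dC_A = −r_Q/(r_P+r_Q) = −k₂/(k₂+k₁·C_A).
Integrating from C_{A0} to C_A: C_Q = (1.69/0.202)·ln[(1.69+0.202·5.80)/(1.69+0.202·1.05)] = 8.366·ln(2.862/1.902) = 3.417 mol/dm³.
Then C_P = (C_{A0}−C_A) − C_Q = 4.750 − 3.417 = 1.333 mol/dm³.
Y_P = C_P/C_{A0} = 1.333/5.80 = 0.230.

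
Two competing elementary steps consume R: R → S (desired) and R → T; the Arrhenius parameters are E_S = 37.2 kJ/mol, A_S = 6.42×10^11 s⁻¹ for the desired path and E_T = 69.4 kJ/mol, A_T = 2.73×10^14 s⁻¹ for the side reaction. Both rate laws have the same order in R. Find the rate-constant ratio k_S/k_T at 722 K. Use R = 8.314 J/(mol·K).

0.502

With equal orders, S_{S/T} = k_S/k_T = (A_S/A_T)·exp[(E_T−E_S)/(RT)].
(E_T−E_S)/(RT) = (69.4−37.2)×10³/(8.314×722) = 32200/6003 = 5.364.
k_S/k_T = (6.42×10^11/2.73×10^14)·exp(5.364) = 0.002352 × 213.6 = 0.502.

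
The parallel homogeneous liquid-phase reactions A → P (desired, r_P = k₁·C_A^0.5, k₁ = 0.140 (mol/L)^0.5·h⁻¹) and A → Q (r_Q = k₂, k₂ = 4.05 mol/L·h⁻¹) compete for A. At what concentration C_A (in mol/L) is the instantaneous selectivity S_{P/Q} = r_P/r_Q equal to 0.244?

S_{P/Q} = (k₁/k₂)·C_A^0.5 ⇒ C_A = (S·k₂/k₁)^(2).
= (0.244×4.05/0.140)^(2) = (7.059)^(2) = 49.8 mol/L.

49.8 mol/L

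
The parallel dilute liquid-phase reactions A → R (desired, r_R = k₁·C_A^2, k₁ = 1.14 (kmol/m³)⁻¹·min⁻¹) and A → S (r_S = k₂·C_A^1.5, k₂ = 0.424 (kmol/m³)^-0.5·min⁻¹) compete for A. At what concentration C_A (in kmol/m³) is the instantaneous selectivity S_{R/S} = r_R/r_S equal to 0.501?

0.0347 kmol/m³

S_{R/S} = (k₁/k₂)·C_A^0.5 ⇒ C_A = (S·k₂/k₁)^(2).
= (0.501×0.424/1.14)^(2) = (0.1863)^(2) = 0.0347 kmol/m³.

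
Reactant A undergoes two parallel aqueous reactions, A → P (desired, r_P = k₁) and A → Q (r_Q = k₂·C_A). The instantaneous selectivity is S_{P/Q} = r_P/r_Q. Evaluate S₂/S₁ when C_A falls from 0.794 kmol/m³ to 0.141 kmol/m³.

5.63

S_{P/Q} = (k₁/k₂)·C_A⁻¹, so S₂/S₁ = (C_{A,2}/C_{A,1})⁻¹.
= 0.794/0.141 = 5.63.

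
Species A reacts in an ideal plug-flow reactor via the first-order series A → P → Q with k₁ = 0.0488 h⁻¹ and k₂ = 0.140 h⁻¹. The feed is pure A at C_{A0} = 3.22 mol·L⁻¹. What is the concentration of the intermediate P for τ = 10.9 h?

0.638 mol·L⁻¹

Solving the coupled first-order balances gives C_P(τ) = [k₁/(k₂−k₁)]·C_{A0}·(e^(−k₁τ) − e^(−k₂τ)).
e^(−k₁τ) = e^(−0.0488×10.9) = e^(−0.5319) = 0.5875; e^(−k₂τ) = e^(−1.526) = 0.2174.
C_P = 0.0488×3.22/(0.140−0.0488) × (0.5875−0.2174) = 1.723×0.3701 = 0.6376 mol·L⁻¹.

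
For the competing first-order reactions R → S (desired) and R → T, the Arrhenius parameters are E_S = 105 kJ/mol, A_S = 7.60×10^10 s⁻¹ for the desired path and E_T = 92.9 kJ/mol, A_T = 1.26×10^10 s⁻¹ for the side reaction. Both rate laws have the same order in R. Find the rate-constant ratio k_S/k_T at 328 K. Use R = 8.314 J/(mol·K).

With equal orders, S_{S/T} = k_S/k_T = (A_S/A_T)·exp[(E_T−E_S)/(RT)].
(E_T−E_S)/(RT) = (92.9−105)×10³/(8.314×328) = -12100/2727 = -4.437.
k_S/k_T = (7.60×10^10/1.26×10^10)·exp(-4.437) = 6.032 × 0.01183 = 0.0714.
Since E_S > E_T, raising the temperature improves selectivity toward S.

0.0714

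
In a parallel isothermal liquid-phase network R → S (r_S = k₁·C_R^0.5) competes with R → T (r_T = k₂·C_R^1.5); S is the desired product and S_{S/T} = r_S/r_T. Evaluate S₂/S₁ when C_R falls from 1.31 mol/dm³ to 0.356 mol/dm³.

S_{S/T} = (k₁/k₂)·C_R⁻¹, so S₂/S₁ = (C_{R,2}/C_{R,1})⁻¹.
= 1.31/0.356 = 3.68.
Selectivity toward S rises as C_R falls — low-concentration operation is favoured.

3.68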